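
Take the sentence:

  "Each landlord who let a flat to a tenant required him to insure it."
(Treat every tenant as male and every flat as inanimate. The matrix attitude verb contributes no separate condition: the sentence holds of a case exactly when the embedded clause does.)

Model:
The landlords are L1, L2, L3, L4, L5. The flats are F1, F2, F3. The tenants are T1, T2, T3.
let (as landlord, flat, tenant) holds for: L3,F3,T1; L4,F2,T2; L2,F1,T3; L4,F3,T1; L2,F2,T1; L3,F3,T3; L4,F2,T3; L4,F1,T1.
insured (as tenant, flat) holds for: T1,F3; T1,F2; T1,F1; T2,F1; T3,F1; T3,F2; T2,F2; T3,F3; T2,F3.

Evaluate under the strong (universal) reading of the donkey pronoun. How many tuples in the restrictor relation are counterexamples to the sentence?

"him" takes "a tenant" as antecedent and "it" takes "a flat"; both are donkey pronouns co-varying with the restrictor.
Strong reading: for every (l,f,t) with let(l,f,t), insured(t,f).
Restrictor triples: (L2,F1,T3)→insured(T3,F1) ✓  (L2,F2,T1)→insured(T1,F2) ✓  (L3,F3,T1)→insured(T1,F3) ✓  (L3,F3,T3)→insured(T3,F3) ✓  (L4,F1,T1)→insured(T1,F1) ✓  (L4,F2,T2)→insured(T2,F2) ✓  (L4,F2,T3)→insured(T3,F2) ✓  (L4,F3,T1)→insured(T1,F3) ✓
Counterexamples (restrictor triples failing the scope): 0.

0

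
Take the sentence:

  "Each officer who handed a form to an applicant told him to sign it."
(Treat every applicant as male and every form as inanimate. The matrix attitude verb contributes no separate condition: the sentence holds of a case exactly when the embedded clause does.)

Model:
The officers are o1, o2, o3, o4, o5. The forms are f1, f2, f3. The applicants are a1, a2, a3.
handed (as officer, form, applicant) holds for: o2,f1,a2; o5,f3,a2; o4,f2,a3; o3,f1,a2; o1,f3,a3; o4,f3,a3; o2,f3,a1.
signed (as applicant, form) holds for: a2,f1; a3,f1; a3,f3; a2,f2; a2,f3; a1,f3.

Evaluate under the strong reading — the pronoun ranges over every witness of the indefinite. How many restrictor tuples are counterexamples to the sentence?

1

"him" takes "an applicant" as antecedent and "it" takes "a form"; both are donkey pronouns co-varying with the restrictor.
Strong reading: for every (o,f,a) with handed(o,f,a), signed(a,f).
Restrictor triples: (o1,f3,a3)→signed(a3,f3) ✓  (o2,f1,a2)→signed(a2,f1) ✓  (o2,f3,a1)→signed(a1,f3) ✓  (o3,f1,a2)→signed(a2,f1) ✓  (o4,f2,a3)→signed(a3,f2) ✗  (o4,f3,a3)→signed(a3,f3) ✓  (o5,f3,a2)→signed(a2,f3) ✓
Counterexamples (restrictor triples failing the scope): 1.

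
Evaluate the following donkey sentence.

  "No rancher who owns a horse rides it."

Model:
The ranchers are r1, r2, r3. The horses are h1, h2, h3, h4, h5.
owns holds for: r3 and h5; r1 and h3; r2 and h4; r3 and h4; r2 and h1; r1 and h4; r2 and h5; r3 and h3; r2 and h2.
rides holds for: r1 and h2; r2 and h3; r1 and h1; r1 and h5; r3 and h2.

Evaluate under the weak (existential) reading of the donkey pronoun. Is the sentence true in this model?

"it" takes "a horse" as antecedent — a donkey pronoun bound across the clause boundary.
Truth condition: for no (r,h) with owns(r,h) does rides(r,h) hold.
Restrictor pairs — does the scope hold? (r1,h3):fails  (r1,h4):fails  (r2,h1):fails  (r2,h2):fails  (r2,h4):fails  (r2,h5):fails  (r3,h3):fails  (r3,h4):fails  (r3,h5):fails
Scope holds for no restrictor pair, so the sentence is true.

True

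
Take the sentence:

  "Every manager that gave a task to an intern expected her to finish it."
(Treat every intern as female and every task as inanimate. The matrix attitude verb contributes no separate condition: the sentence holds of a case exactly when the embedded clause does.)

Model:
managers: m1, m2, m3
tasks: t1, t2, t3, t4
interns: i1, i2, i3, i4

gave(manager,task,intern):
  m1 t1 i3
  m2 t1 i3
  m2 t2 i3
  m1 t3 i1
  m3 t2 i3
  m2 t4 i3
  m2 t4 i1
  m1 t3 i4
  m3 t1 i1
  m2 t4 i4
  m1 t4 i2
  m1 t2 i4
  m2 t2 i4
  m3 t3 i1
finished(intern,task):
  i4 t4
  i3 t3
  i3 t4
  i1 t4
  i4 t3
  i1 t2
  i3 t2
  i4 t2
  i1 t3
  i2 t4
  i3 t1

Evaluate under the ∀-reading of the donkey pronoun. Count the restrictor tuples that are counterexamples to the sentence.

"her" takes "an intern" as antecedent and "it" takes "a task"; both are donkey pronouns co-varying with the restrictor.
Strong reading: for every (m,t,i) with gave(m,t,i), finished(i,t).
Restrictor triples: (m1,t1,i3)→finished(i3,t1) ✓  (m1,t2,i4)→finished(i4,t2) ✓  (m1,t3,i1)→finished(i1,t3) ✓  (m1,t3,i4)→finished(i4,t3) ✓  (m1,t4,i2)→finished(i2,t4) ✓  (m2,t1,i3)→finished(i3,t1) ✓  (m2,t2,i3)→finished(i3,t2) ✓  (m2,t2,i4)→finished(i4,t2) ✓  (m2,t4,i1)→finished(i1,t4) ✓  (m2,t4,i3)→finished(i3,t4) ✓  (m2,t4,i4)→finished(i4,t4) ✓  (m3,t1,i1)→finished(i1,t1) ✗  (m3,t2,i3)→finished(i3,t2) ✓  (m3,t3,i1)→finished(i1,t3) ✓
Counterexamples (restrictor triples failing the scope): 1.

1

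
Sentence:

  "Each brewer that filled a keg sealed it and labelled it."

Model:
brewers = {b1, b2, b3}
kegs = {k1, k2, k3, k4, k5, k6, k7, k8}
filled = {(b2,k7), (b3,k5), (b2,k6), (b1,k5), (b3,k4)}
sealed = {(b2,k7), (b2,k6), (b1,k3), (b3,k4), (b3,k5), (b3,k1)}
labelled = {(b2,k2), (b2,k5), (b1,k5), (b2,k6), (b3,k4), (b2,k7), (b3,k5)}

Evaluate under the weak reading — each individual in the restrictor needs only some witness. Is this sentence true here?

False

"it" takes "a keg" as antecedent — a donkey pronoun bound across the clause boundary.
Weak reading: every brewer b with some filled-keg has at least one filled-keg k such that sealed(b,k) ∧ labelled(b,k).
Per brewer: b1:✗  b2:✓  b3:✓
b1 has no witness among its filled-kegs.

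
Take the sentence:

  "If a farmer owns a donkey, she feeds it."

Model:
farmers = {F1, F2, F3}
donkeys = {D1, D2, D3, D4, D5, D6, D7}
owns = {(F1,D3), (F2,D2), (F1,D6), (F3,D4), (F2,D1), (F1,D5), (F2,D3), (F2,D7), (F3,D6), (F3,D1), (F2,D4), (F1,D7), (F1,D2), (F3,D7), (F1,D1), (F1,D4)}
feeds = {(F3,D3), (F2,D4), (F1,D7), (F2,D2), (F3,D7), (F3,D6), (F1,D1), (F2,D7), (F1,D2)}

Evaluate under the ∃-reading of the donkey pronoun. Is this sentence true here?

True

"it" takes "a donkey" as antecedent — a donkey pronoun bound across the clause boundary.
Weak reading: every farmer f with some owns-donkey has at least one owns-donkey d such that feeds(f,d).
Per farmer: F1:✓  F2:✓  F3:✓
Every farmer in the restrictor has a witness.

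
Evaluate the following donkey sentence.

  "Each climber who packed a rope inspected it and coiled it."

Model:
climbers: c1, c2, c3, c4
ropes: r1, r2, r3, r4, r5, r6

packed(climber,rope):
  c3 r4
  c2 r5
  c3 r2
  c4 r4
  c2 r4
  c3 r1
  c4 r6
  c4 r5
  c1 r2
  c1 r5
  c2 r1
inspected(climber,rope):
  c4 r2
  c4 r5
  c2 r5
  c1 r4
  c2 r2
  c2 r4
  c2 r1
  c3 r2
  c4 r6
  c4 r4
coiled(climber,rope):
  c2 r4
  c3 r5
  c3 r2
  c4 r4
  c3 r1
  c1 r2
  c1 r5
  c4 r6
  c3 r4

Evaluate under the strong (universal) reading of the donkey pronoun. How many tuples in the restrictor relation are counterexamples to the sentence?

"it" takes "a rope" as antecedent — a donkey pronoun bound across the clause boundary.
Strong reading: for every (c,r) with packed(c,r), inspected(c,r) ∧ coiled(c,r).
Restrictor pairs: (c1,r2) ✗  (c1,r5) ✗  (c2,r1) ✗  (c2,r4) ✓  (c2,r5) ✗  (c3,r1) ✗  (c3,r2) ✓  (c3,r4) ✗  (c4,r4) ✓  (c4,r5) ✗  (c4,r6) ✓
Counterexamples (restrictor pairs failing the scope): 7.

7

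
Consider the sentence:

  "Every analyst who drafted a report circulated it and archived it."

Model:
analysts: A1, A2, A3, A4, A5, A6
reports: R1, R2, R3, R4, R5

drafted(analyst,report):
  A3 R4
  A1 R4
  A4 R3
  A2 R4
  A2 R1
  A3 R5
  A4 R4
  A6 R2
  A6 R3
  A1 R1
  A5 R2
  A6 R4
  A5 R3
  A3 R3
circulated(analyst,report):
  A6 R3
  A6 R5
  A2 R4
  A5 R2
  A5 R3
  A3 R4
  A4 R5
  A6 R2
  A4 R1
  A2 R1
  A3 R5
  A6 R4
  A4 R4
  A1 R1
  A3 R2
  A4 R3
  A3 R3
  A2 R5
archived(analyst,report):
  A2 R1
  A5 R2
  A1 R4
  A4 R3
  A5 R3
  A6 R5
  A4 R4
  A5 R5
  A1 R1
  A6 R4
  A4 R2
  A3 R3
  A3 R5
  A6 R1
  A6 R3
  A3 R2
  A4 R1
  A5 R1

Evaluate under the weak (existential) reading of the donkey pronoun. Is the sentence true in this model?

True

"it" takes "a report" as antecedent — a donkey pronoun bound across the clause boundary.
Weak reading: every analyst a with some drafted-report has at least one drafted-report r such that circulated(a,r) ∧ archived(a,r).
Per analyst: A1:✓  A2:✓  A3:✓  A4:✓  A5:✓  A6:✓
Every analyst in the restrictor has a witness.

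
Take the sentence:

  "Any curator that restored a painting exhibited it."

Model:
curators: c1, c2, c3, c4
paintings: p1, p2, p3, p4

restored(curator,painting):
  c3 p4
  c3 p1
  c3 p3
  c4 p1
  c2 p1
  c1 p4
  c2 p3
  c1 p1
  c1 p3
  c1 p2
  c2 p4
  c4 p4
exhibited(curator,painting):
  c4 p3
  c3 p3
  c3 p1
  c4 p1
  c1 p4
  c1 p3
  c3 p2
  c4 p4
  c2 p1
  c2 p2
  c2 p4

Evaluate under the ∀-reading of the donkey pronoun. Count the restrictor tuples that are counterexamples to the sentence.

4

"it" takes "a painting" as antecedent — a donkey pronoun bound across the clause boundary.
Strong reading: for every (c,p) with restored(c,p), exhibited(c,p).
Restrictor pairs: (c1,p1) ✗  (c1,p2) ✗  (c1,p3) ✓  (c1,p4) ✓  (c2,p1) ✓  (c2,p3) ✗  (c2,p4) ✓  (c3,p1) ✓  (c3,p3) ✓  (c3,p4) ✗  (c4,p1) ✓  (c4,p4) ✓
Counterexamples (restrictor pairs failing the scope): 4.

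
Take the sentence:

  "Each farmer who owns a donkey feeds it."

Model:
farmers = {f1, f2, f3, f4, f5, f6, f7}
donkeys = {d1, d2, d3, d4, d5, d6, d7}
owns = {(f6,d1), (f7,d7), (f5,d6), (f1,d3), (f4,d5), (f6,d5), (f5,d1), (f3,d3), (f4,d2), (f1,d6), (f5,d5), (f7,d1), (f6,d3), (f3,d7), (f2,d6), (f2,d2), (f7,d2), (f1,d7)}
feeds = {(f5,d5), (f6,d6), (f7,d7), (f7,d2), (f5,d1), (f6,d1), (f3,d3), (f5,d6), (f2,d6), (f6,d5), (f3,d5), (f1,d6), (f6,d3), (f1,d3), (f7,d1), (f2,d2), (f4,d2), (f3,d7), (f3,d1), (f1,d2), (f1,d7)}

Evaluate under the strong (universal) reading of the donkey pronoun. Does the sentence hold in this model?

"it" takes "a donkey" as antecedent — a donkey pronoun bound across the clause boundary.
Strong reading: for every (f,d) with owns(f,d), feeds(f,d).
Restrictor pairs: (f1,d3) ✓  (f1,d6) ✓  (f1,d7) ✓  (f2,d2) ✓  (f2,d6) ✓  (f3,d3) ✓  (f3,d7) ✓  (f4,d2) ✓  (f4,d5) ✗  (f5,d1) ✓  (f5,d5) ✓  (f5,d6) ✓  (f6,d1) ✓  (f6,d3) ✓  (f6,d5) ✓  (f7,d1) ✓  (f7,d2) ✓  (f7,d7) ✓
Counterexample: (f4,d5) is in owns but fails the scope.

False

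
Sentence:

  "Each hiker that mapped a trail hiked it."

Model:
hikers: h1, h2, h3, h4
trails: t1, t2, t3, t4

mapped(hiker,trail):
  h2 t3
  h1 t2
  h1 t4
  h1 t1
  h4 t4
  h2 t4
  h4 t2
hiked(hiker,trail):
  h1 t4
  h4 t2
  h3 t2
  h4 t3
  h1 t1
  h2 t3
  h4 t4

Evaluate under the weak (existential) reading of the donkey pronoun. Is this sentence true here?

"it" takes "a trail" as antecedent — a donkey pronoun bound across the clause boundary.
Weak reading: every hiker h with some mapped-trail has at least one mapped-trail t such that hiked(h,t).
Per hiker: h1:✓  h2:✓  h4:✓
Every hiker in the restrictor has a witness.

True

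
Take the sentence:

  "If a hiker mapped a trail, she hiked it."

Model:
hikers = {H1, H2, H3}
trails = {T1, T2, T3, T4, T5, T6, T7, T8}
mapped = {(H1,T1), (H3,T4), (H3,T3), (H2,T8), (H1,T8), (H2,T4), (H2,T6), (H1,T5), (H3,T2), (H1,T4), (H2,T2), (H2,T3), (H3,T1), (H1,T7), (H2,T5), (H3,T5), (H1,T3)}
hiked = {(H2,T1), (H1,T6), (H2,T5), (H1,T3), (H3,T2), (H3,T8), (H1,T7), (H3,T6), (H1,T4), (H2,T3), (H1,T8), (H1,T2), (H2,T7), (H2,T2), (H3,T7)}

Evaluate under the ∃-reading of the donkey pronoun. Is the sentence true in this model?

"it" takes "a trail" as antecedent — a donkey pronoun bound across the clause boundary.
Weak reading: every hiker h with some mapped-trail has at least one mapped-trail t such that hiked(h,t).
Per hiker: H1:✓  H2:✓  H3:✓
Every hiker in the restrictor has a witness.

True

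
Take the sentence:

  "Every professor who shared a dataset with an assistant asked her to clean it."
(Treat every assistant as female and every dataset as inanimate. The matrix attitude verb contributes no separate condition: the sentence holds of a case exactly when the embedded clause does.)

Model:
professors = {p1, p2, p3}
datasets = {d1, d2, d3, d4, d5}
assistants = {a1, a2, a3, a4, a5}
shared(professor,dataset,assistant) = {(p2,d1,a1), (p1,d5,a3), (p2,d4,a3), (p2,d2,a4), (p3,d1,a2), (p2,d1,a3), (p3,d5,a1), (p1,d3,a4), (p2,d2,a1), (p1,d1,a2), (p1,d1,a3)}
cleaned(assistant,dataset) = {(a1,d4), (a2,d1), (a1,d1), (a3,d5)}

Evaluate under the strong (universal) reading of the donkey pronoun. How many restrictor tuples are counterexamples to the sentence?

"her" takes "an assistant" as antecedent and "it" takes "a dataset"; both are donkey pronouns co-varying with the restrictor.
Strong reading: for every (p,d,a) with shared(p,d,a), cleaned(a,d).
Restrictor triples: (p1,d1,a2)→cleaned(a2,d1) ✓  (p1,d1,a3)→cleaned(a3,d1) ✗  (p1,d3,a4)→cleaned(a4,d3) ✗  (p1,d5,a3)→cleaned(a3,d5) ✓  (p2,d1,a1)→cleaned(a1,d1) ✓  (p2,d1,a3)→cleaned(a3,d1) ✗  (p2,d2,a1)→cleaned(a1,d2) ✗  (p2,d2,a4)→cleaned(a4,d2) ✗  (p2,d4,a3)→cleaned(a3,d4) ✗  (p3,d1,a2)→cleaned(a2,d1) ✓  (p3,d5,a1)→cleaned(a1,d5) ✗
Counterexamples (restrictor triples failing the scope): 7.

7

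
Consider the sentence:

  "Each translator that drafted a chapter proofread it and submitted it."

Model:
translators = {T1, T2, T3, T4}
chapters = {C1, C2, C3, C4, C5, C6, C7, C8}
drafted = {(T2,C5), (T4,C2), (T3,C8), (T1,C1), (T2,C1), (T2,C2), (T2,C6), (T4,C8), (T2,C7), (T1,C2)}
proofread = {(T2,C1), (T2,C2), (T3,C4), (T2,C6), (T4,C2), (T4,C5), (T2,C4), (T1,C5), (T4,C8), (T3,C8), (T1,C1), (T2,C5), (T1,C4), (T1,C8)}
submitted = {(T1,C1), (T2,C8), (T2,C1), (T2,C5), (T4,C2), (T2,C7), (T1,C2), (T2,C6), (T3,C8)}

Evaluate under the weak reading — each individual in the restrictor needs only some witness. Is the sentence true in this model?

"it" takes "a chapter" as antecedent — a donkey pronoun bound across the clause boundary.
Weak reading: every translator t with some drafted-chapter has at least one drafted-chapter c such that proofread(t,c) ∧ submitted(t,c).
Per translator: T1:✓  T2:✓  T3:✓  T4:✓
Every translator in the restrictor has a witness.

True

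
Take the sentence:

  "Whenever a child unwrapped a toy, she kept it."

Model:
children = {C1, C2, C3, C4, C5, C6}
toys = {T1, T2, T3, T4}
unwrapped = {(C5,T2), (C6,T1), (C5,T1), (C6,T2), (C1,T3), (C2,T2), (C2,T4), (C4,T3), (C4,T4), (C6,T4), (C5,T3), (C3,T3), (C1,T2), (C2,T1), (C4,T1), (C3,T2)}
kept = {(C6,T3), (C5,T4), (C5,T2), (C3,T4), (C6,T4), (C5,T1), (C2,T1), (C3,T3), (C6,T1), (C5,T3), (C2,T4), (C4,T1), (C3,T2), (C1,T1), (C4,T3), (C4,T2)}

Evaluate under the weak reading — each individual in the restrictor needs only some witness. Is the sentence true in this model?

False

"it" takes "a toy" as antecedent — a donkey pronoun bound across the clause boundary.
Weak reading: every child c with some unwrapped-toy has at least one unwrapped-toy t such that kept(c,t).
Per child: C1:✗  C2:✓  C3:✓  C4:✓  C5:✓  C6:✓
C1 has no witness among its unwrapped-toys.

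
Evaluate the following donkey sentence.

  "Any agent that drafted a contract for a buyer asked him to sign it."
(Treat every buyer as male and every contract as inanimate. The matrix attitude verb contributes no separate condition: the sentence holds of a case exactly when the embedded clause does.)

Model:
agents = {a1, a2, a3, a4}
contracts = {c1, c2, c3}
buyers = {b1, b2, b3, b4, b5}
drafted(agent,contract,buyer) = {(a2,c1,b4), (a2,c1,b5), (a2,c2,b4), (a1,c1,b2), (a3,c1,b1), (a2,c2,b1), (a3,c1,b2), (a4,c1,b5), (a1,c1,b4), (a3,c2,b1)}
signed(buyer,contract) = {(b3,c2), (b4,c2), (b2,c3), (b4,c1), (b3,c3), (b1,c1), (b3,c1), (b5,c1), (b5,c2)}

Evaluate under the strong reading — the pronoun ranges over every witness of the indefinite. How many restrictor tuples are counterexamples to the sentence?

4

"him" takes "a buyer" as antecedent and "it" takes "a contract"; both are donkey pronouns co-varying with the restrictor.
Strong reading: for every (a,c,b) with drafted(a,c,b), signed(b,c).
Restrictor triples: (a1,c1,b2)→signed(b2,c1) ✗  (a1,c1,b4)→signed(b4,c1) ✓  (a2,c1,b4)→signed(b4,c1) ✓  (a2,c1,b5)→signed(b5,c1) ✓  (a2,c2,b1)→signed(b1,c2) ✗  (a2,c2,b4)→signed(b4,c2) ✓  (a3,c1,b1)→signed(b1,c1) ✓  (a3,c1,b2)→signed(b2,c1) ✗  (a3,c2,b1)→signed(b1,c2) ✗  (a4,c1,b5)→signed(b5,c1) ✓
Counterexamples (restrictor triples failing the scope): 4.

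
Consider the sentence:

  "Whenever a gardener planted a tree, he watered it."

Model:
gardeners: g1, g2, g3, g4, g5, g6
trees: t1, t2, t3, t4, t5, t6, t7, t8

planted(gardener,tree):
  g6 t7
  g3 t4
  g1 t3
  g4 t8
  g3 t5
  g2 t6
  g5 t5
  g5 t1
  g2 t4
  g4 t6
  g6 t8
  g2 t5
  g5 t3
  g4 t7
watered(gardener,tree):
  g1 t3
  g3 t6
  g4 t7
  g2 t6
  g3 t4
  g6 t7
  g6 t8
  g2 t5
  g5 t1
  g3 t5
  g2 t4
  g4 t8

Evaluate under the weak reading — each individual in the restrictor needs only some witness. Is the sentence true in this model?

"it" takes "a tree" as antecedent — a donkey pronoun bound across the clause boundary.
Weak reading: every gardener g with some planted-tree has at least one planted-tree t such that watered(g,t).
Per gardener: g1:✓  g2:✓  g3:✓  g4:✓  g5:✓  g6:✓
Every gardener in the restrictor has a witness.

True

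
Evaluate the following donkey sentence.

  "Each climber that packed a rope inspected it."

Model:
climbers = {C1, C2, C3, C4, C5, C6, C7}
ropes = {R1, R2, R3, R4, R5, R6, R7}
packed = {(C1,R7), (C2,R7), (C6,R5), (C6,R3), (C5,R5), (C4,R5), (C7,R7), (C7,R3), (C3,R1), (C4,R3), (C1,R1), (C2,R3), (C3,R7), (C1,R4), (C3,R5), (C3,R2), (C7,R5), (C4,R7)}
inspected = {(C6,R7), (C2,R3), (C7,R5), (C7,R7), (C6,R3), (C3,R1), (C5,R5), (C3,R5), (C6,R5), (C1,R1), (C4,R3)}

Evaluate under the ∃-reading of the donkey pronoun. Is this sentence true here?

"it" takes "a rope" as antecedent — a donkey pronoun bound across the clause boundary.
Weak reading: every climber c with some packed-rope has at least one packed-rope r such that inspected(c,r).
Per climber: C1:✓  C2:✓  C3:✓  C4:✓  C5:✓  C6:✓  C7:✓
Every climber in the restrictor has a witness.

True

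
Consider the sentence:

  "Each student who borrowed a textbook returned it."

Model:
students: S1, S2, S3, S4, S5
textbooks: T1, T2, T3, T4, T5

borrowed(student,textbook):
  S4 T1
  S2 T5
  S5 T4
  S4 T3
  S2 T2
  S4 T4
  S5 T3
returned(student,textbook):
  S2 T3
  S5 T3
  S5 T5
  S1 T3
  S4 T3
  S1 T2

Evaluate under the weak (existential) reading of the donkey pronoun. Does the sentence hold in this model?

False

"it" takes "a textbook" as antecedent — a donkey pronoun bound across the clause boundary.
Weak reading: every student s with some borrowed-textbook has at least one borrowed-textbook t such that returned(s,t).
Per student: S2:✗  S4:✓  S5:✓
S2 has no witness among its borrowed-textbooks.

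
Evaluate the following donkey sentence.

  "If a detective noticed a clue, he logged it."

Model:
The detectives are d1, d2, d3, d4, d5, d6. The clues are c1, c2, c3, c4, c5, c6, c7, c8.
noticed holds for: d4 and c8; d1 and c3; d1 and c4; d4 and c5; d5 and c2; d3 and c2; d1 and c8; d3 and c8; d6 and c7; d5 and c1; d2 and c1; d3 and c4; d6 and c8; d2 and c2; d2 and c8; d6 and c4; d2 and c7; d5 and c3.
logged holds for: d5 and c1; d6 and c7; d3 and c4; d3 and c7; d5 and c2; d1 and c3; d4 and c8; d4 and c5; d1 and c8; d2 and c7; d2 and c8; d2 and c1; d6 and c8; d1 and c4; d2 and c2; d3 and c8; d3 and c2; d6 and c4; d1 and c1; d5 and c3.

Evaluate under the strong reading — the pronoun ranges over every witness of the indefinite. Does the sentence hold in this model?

"it" takes "a clue" as antecedent — a donkey pronoun bound across the clause boundary.
Strong reading: for every (d,c) with noticed(d,c), logged(d,c).
Restrictor pairs: (d1,c3) ✓  (d1,c4) ✓  (d1,c8) ✓  (d2,c1) ✓  (d2,c2) ✓  (d2,c7) ✓  (d2,c8) ✓  (d3,c2) ✓  (d3,c4) ✓  (d3,c8) ✓  (d4,c5) ✓  (d4,c8) ✓  (d5,c1) ✓  (d5,c2) ✓  (d5,c3) ✓  (d6,c4) ✓  (d6,c7) ✓  (d6,c8) ✓
Every restrictor pair satisfies the scope.

True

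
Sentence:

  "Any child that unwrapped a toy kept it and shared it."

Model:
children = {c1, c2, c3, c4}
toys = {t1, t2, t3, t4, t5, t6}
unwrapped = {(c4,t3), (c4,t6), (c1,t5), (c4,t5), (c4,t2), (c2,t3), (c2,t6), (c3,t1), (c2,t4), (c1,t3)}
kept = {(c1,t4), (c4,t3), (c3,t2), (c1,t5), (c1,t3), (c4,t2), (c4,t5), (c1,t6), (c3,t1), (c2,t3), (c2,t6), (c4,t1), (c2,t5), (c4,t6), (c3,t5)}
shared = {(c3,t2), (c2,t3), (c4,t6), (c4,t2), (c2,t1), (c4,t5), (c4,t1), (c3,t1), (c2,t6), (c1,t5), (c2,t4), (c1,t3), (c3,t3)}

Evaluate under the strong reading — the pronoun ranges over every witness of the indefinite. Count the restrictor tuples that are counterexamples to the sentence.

"it" takes "a toy" as antecedent — a donkey pronoun bound across the clause boundary.
Strong reading: for every (c,t) with unwrapped(c,t), kept(c,t) ∧ shared(c,t).
Restrictor pairs: (c1,t3) ✓  (c1,t5) ✓  (c2,t3) ✓  (c2,t4) ✗  (c2,t6) ✓  (c3,t1) ✓  (c4,t2) ✓  (c4,t3) ✗  (c4,t5) ✓  (c4,t6) ✓
Counterexamples (restrictor pairs failing the scope): 2.

2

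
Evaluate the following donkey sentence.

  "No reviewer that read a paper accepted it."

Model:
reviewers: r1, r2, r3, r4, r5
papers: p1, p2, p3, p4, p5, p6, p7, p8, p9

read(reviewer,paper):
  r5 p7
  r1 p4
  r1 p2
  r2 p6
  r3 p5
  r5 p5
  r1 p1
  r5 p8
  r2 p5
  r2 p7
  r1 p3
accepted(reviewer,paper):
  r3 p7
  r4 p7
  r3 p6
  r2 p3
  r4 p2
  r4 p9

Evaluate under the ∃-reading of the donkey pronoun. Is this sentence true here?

"it" takes "a paper" as antecedent — a donkey pronoun bound across the clause boundary.
Truth condition: for no (r,p) with read(r,p) does accepted(r,p) hold.
Restrictor pairs — does the scope hold? (r1,p1):fails  (r1,p2):fails  (r1,p3):fails  (r1,p4):fails  (r2,p5):fails  (r2,p6):fails  (r2,p7):fails  (r3,p5):fails  (r5,p5):fails  (r5,p7):fails  (r5,p8):fails
Scope holds for no restrictor pair, so the sentence is true.

True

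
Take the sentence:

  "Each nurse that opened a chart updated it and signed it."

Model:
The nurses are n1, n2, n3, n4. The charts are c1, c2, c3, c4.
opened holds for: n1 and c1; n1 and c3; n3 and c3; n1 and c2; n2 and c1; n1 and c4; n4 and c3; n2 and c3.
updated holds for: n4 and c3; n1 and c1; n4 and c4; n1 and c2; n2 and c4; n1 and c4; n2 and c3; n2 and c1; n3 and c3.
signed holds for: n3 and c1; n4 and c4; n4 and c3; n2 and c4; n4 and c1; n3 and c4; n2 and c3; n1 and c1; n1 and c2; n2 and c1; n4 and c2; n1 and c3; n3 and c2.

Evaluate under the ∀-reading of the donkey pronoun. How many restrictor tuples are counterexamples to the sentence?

"it" takes "a chart" as antecedent — a donkey pronoun bound across the clause boundary.
Strong reading: for every (n,c) with opened(n,c), updated(n,c) ∧ signed(n,c).
Restrictor pairs: (n1,c1) ✓  (n1,c2) ✓  (n1,c3) ✗  (n1,c4) ✗  (n2,c1) ✓  (n2,c3) ✓  (n3,c3) ✗  (n4,c3) ✓
Counterexamples (restrictor pairs failing the scope): 3.

3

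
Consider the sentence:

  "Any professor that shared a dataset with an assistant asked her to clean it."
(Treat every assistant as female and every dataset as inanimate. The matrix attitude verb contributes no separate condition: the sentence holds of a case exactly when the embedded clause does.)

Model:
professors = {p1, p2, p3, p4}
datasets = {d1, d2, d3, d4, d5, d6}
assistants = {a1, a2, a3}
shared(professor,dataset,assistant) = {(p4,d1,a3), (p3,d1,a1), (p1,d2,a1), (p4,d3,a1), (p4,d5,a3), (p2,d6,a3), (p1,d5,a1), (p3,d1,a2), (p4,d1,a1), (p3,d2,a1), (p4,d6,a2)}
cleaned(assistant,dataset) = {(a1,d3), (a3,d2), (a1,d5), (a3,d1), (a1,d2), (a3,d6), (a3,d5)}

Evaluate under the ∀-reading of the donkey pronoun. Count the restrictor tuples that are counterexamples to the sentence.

4

"her" takes "an assistant" as antecedent and "it" takes "a dataset"; both are donkey pronouns co-varying with the restrictor.
Strong reading: for every (p,d,a) with shared(p,d,a), cleaned(a,d).
Restrictor triples: (p1,d2,a1)→cleaned(a1,d2) ✓  (p1,d5,a1)→cleaned(a1,d5) ✓  (p2,d6,a3)→cleaned(a3,d6) ✓  (p3,d1,a1)→cleaned(a1,d1) ✗  (p3,d1,a2)→cleaned(a2,d1) ✗  (p3,d2,a1)→cleaned(a1,d2) ✓  (p4,d1,a1)→cleaned(a1,d1) ✗  (p4,d1,a3)→cleaned(a3,d1) ✓  (p4,d3,a1)→cleaned(a1,d3) ✓  (p4,d5,a3)→cleaned(a3,d5) ✓  (p4,d6,a2)→cleaned(a2,d6) ✗
Counterexamples (restrictor triples failing the scope): 4.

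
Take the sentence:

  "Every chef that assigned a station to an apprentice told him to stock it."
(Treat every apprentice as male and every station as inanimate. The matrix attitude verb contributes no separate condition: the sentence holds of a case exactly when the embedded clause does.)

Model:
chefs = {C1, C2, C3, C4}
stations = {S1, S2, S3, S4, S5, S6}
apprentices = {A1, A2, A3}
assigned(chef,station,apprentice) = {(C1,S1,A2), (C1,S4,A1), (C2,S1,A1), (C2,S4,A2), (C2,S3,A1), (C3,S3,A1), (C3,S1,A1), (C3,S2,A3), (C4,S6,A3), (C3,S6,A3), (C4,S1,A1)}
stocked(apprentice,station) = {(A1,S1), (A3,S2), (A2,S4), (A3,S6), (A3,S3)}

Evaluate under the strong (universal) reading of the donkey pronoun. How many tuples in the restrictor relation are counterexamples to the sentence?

4

"him" takes "an apprentice" as antecedent and "it" takes "a station"; both are donkey pronouns co-varying with the restrictor.
Strong reading: for every (c,s,a) with assigned(c,s,a), stocked(a,s).
Restrictor triples: (C1,S1,A2)→stocked(A2,S1) ✗  (C1,S4,A1)→stocked(A1,S4) ✗  (C2,S1,A1)→stocked(A1,S1) ✓  (C2,S3,A1)→stocked(A1,S3) ✗  (C2,S4,A2)→stocked(A2,S4) ✓  (C3,S1,A1)→stocked(A1,S1) ✓  (C3,S2,A3)→stocked(A3,S2) ✓  (C3,S3,A1)→stocked(A1,S3) ✗  (C3,S6,A3)→stocked(A3,S6) ✓  (C4,S1,A1)→stocked(A1,S1) ✓  (C4,S6,A3)→stocked(A3,S6) ✓
Counterexamples (restrictor triples failing the scope): 4.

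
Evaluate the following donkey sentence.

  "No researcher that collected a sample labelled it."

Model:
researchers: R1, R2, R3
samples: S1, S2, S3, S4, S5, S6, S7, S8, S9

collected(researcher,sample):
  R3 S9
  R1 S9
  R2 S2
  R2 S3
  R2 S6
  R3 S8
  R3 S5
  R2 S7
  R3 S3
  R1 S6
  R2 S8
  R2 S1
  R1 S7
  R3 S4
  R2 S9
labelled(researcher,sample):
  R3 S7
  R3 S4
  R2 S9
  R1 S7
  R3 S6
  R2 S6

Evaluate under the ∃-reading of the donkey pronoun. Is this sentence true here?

"it" takes "a sample" as antecedent — a donkey pronoun bound across the clause boundary.
Truth condition: for no (r,s) with collected(r,s) does labelled(r,s) hold.
Restrictor pairs — does the scope hold? (R1,S6):fails  (R1,S7):holds  (R1,S9):fails  (R2,S1):fails  (R2,S2):fails  (R2,S3):fails  (R2,S6):holds  (R2,S7):fails  (R2,S8):fails  (R2,S9):holds  (R3,S3):fails  (R3,S4):holds  (R3,S5):fails  (R3,S8):fails  (R3,S9):fails
Scope holds for 4 pair(s), so the sentence is false.

False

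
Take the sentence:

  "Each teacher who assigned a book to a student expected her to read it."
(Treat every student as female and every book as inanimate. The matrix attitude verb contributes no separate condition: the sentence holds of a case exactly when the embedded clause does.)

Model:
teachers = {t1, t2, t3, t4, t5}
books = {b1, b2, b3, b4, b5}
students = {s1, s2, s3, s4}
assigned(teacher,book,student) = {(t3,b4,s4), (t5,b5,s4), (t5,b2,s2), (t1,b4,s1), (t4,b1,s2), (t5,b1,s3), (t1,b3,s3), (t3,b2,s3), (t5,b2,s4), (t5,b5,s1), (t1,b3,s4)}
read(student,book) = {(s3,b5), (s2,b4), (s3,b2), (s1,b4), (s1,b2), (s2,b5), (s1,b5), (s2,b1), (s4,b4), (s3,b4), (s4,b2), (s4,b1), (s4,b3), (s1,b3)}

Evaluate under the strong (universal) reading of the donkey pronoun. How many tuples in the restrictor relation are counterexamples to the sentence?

"her" takes "a student" as antecedent and "it" takes "a book"; both are donkey pronouns co-varying with the restrictor.
Strong reading: for every (t,b,s) with assigned(t,b,s), read(s,b).
Restrictor triples: (t1,b3,s3)→read(s3,b3) ✗  (t1,b3,s4)→read(s4,b3) ✓  (t1,b4,s1)→read(s1,b4) ✓  (t3,b2,s3)→read(s3,b2) ✓  (t3,b4,s4)→read(s4,b4) ✓  (t4,b1,s2)→read(s2,b1) ✓  (t5,b1,s3)→read(s3,b1) ✗  (t5,b2,s2)→read(s2,b2) ✗  (t5,b2,s4)→read(s4,b2) ✓  (t5,b5,s1)→read(s1,b5) ✓  (t5,b5,s4)→read(s4,b5) ✗
Counterexamples (restrictor triples failing the scope): 4.

4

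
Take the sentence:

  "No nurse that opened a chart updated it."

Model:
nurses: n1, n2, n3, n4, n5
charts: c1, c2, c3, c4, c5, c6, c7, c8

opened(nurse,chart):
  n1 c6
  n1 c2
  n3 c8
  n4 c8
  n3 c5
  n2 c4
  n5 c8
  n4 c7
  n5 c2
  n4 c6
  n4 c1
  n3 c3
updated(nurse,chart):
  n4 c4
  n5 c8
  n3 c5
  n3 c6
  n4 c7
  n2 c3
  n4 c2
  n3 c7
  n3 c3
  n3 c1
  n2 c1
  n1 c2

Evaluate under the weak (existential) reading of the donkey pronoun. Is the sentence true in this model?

"it" takes "a chart" as antecedent — a donkey pronoun bound across the clause boundary.
Truth condition: for no (n,c) with opened(n,c) does updated(n,c) hold.
Restrictor pairs — does the scope hold? (n1,c2):holds  (n1,c6):fails  (n2,c4):fails  (n3,c3):holds  (n3,c5):holds  (n3,c8):fails  (n4,c1):fails  (n4,c6):fails  (n4,c7):holds  (n4,c8):fails  (n5,c2):fails  (n5,c8):holds
Scope holds for 5 pair(s), so the sentence is false.

False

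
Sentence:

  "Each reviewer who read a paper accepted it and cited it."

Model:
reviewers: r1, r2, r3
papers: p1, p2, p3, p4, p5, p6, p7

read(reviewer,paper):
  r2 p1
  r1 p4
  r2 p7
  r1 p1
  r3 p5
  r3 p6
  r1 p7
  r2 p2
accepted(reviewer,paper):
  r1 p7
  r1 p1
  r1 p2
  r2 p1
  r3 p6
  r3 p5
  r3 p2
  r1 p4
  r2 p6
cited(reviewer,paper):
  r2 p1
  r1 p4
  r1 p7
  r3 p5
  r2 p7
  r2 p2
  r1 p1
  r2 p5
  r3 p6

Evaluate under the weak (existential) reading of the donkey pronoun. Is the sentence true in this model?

"it" takes "a paper" as antecedent — a donkey pronoun bound across the clause boundary.
Weak reading: every reviewer r with some read-paper has at least one read-paper p such that accepted(r,p) ∧ cited(r,p).
Per reviewer: r1:✓  r2:✓  r3:✓
Every reviewer in the restrictor has a witness.

True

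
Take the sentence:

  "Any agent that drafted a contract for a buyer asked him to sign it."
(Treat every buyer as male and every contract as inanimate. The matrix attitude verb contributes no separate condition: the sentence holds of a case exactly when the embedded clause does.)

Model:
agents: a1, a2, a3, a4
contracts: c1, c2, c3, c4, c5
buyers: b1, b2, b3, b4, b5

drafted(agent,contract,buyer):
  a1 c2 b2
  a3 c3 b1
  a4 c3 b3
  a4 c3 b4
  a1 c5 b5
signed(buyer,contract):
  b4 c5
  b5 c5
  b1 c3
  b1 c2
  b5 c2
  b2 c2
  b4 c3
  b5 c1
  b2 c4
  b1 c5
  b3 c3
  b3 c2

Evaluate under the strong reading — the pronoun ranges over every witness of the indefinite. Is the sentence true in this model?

"him" takes "a buyer" as antecedent and "it" takes "a contract"; both are donkey pronouns co-varying with the restrictor.
Strong reading: for every (a,c,b) with drafted(a,c,b), signed(b,c).
Restrictor triples: (a1,c2,b2)→signed(b2,c2) ✓  (a1,c5,b5)→signed(b5,c5) ✓  (a3,c3,b1)→signed(b1,c3) ✓  (a4,c3,b3)→signed(b3,c3) ✓  (a4,c3,b4)→signed(b4,c3) ✓
Every restrictor triple satisfies the scope.

True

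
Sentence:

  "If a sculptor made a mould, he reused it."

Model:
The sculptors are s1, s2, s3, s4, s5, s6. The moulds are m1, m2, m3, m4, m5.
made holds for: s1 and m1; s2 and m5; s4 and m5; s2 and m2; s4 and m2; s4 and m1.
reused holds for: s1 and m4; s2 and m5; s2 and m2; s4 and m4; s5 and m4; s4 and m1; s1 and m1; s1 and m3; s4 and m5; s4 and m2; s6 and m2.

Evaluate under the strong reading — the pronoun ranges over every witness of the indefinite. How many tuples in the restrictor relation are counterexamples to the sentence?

0

"it" takes "a mould" as antecedent — a donkey pronoun bound across the clause boundary.
Strong reading: for every (s,m) with made(s,m), reused(s,m).
Restrictor pairs: (s1,m1) ✓  (s2,m2) ✓  (s2,m5) ✓  (s4,m1) ✓  (s4,m2) ✓  (s4,m5) ✓
Counterexamples (restrictor pairs failing the scope): 0.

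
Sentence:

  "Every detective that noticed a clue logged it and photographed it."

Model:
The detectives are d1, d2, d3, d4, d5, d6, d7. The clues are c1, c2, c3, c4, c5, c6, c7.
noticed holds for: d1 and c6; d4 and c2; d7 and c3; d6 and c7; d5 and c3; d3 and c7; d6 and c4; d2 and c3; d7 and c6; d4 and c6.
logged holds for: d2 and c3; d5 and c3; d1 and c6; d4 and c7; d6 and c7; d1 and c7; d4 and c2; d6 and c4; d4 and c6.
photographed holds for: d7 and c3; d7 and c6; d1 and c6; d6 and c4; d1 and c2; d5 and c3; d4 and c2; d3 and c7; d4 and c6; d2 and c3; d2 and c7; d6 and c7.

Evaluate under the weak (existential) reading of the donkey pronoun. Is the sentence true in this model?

False

"it" takes "a clue" as antecedent — a donkey pronoun bound across the clause boundary.
Weak reading: every detective d with some noticed-clue has at least one noticed-clue c such that logged(d,c) ∧ photographed(d,c).
Per detective: d1:✓  d2:✓  d3:✗  d4:✓  d5:✓  d6:✓  d7:✗
d3 has no witness among its noticed-clues.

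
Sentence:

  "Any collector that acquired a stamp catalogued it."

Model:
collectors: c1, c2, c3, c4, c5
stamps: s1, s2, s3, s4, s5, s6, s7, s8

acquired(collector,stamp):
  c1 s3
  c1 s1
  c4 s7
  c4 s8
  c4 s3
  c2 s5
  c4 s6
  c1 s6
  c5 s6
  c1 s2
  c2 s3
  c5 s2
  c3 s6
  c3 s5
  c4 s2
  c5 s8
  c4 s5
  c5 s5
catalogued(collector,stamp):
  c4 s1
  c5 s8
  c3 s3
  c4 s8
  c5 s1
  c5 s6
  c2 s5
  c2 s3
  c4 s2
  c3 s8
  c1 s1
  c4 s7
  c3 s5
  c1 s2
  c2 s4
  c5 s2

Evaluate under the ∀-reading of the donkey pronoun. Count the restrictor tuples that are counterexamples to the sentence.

"it" takes "a stamp" as antecedent — a donkey pronoun bound across the clause boundary.
Strong reading: for every (c,s) with acquired(c,s), catalogued(c,s).
Restrictor pairs: (c1,s1) ✓  (c1,s2) ✓  (c1,s3) ✗  (c1,s6) ✗  (c2,s3) ✓  (c2,s5) ✓  (c3,s5) ✓  (c3,s6) ✗  (c4,s2) ✓  (c4,s3) ✗  (c4,s5) ✗  (c4,s6) ✗  (c4,s7) ✓  (c4,s8) ✓  (c5,s2) ✓  (c5,s5) ✗  (c5,s6) ✓  (c5,s8) ✓
Counterexamples (restrictor pairs failing the scope): 7.

7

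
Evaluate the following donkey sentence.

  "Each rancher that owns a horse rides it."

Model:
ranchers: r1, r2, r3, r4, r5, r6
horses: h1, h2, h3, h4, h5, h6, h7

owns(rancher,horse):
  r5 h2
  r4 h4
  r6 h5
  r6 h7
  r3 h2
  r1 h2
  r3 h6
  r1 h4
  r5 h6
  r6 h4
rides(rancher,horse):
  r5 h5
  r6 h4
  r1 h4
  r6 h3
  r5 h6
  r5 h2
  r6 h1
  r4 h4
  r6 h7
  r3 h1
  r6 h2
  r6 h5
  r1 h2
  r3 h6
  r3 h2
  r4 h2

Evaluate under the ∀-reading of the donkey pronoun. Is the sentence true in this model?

"it" takes "a horse" as antecedent — a donkey pronoun bound across the clause boundary.
Strong reading: for every (r,h) with owns(r,h), rides(r,h).
Restrictor pairs: (r1,h2) ✓  (r1,h4) ✓  (r3,h2) ✓  (r3,h6) ✓  (r4,h4) ✓  (r5,h2) ✓  (r5,h6) ✓  (r6,h4) ✓  (r6,h5) ✓  (r6,h7) ✓
Every restrictor pair satisfies the scope.

True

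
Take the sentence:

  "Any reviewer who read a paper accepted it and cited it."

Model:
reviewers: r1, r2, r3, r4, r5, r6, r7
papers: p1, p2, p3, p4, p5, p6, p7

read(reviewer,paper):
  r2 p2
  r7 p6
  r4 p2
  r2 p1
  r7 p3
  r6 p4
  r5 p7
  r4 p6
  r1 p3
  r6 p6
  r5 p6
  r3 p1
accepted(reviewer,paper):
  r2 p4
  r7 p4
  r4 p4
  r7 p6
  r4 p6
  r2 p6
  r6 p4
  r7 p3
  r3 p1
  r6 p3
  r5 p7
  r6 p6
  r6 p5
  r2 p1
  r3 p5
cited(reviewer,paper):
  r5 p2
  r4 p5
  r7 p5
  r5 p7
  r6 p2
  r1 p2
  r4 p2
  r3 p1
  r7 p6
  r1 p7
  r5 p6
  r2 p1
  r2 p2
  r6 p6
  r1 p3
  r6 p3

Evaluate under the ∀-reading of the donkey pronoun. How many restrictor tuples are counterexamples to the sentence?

"it" takes "a paper" as antecedent — a donkey pronoun bound across the clause boundary.
Strong reading: for every (r,p) with read(r,p), accepted(r,p) ∧ cited(r,p).
Restrictor pairs: (r1,p3) ✗  (r2,p1) ✓  (r2,p2) ✗  (r3,p1) ✓  (r4,p2) ✗  (r4,p6) ✗  (r5,p6) ✗  (r5,p7) ✓  (r6,p4) ✗  (r6,p6) ✓  (r7,p3) ✗  (r7,p6) ✓
Counterexamples (restrictor pairs failing the scope): 7.

7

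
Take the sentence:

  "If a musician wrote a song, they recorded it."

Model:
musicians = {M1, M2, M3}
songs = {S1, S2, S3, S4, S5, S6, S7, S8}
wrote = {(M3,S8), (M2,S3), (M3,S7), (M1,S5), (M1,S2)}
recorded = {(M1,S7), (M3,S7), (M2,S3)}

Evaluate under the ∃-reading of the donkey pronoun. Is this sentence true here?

"it" takes "a song" as antecedent — a donkey pronoun bound across the clause boundary.
Weak reading: every musician m with some wrote-song has at least one wrote-song s such that recorded(m,s).
Per musician: M1:✗  M2:✓  M3:✓
M1 has no witness among its wrote-songs.

False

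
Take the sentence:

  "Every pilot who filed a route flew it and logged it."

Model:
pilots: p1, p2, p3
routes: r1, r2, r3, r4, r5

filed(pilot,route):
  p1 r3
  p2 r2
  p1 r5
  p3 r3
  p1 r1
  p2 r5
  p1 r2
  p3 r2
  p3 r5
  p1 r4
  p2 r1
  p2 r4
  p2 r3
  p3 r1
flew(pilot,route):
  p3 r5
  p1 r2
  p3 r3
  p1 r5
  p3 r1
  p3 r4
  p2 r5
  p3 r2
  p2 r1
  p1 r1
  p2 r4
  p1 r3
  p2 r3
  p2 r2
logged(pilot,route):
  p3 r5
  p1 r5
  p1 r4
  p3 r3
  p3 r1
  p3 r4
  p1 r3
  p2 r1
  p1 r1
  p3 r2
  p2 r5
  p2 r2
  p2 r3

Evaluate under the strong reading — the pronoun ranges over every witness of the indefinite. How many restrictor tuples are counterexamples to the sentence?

"it" takes "a route" as antecedent — a donkey pronoun bound across the clause boundary.
Strong reading: for every (p,r) with filed(p,r), flew(p,r) ∧ logged(p,r).
Restrictor pairs: (p1,r1) ✓  (p1,r2) ✗  (p1,r3) ✓  (p1,r4) ✗  (p1,r5) ✓  (p2,r1) ✓  (p2,r2) ✓  (p2,r3) ✓  (p2,r4) ✗  (p2,r5) ✓  (p3,r1) ✓  (p3,r2) ✓  (p3,r3) ✓  (p3,r5) ✓
Counterexamples (restrictor pairs failing the scope): 3.

3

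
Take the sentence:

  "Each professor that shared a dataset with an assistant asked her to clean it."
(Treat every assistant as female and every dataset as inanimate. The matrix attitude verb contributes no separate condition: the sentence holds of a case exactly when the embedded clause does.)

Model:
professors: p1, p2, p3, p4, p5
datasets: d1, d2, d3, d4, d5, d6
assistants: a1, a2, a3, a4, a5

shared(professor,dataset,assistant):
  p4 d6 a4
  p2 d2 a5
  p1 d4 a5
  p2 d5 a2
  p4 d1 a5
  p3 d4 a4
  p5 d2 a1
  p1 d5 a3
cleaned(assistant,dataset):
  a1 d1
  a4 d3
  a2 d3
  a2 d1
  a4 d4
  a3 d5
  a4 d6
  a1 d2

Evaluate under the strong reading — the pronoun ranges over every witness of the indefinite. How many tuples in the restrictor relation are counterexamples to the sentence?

"her" takes "an assistant" as antecedent and "it" takes "a dataset"; both are donkey pronouns co-varying with the restrictor.
Strong reading: for every (p,d,a) with shared(p,d,a), cleaned(a,d).
Restrictor triples: (p1,d4,a5)→cleaned(a5,d4) ✗  (p1,d5,a3)→cleaned(a3,d5) ✓  (p2,d2,a5)→cleaned(a5,d2) ✗  (p2,d5,a2)→cleaned(a2,d5) ✗  (p3,d4,a4)→cleaned(a4,d4) ✓  (p4,d1,a5)→cleaned(a5,d1) ✗  (p4,d6,a4)→cleaned(a4,d6) ✓  (p5,d2,a1)→cleaned(a1,d2) ✓
Counterexamples (restrictor triples failing the scope): 4.

4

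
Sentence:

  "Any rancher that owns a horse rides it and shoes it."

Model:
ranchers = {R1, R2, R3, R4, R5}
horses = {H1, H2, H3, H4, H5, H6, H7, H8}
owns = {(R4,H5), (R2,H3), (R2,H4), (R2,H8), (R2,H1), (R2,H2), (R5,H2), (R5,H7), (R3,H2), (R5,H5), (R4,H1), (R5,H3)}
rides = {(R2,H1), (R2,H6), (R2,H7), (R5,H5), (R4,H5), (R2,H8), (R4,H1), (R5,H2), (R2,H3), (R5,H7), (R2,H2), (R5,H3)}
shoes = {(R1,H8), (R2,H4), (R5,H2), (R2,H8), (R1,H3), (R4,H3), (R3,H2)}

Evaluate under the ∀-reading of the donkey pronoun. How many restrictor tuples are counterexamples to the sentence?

"it" takes "a horse" as antecedent — a donkey pronoun bound across the clause boundary.
Strong reading: for every (r,h) with owns(r,h), rides(r,h) ∧ shoes(r,h).
Restrictor pairs: (R2,H1) ✗  (R2,H2) ✗  (R2,H3) ✗  (R2,H4) ✗  (R2,H8) ✓  (R3,H2) ✗  (R4,H1) ✗  (R4,H5) ✗  (R5,H2) ✓  (R5,H3) ✗  (R5,H5) ✗  (R5,H7) ✗
Counterexamples (restrictor pairs failing the scope): 10.

10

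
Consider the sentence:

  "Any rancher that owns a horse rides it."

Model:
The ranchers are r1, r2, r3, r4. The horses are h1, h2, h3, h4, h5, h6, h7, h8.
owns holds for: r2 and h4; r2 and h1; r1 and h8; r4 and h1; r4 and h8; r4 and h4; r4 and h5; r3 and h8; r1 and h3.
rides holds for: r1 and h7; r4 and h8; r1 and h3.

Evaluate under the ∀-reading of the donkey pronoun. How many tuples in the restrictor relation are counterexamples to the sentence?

"it" takes "a horse" as antecedent — a donkey pronoun bound across the clause boundary.
Strong reading: for every (r,h) with owns(r,h), rides(r,h).
Restrictor pairs: (r1,h3) ✓  (r1,h8) ✗  (r2,h1) ✗  (r2,h4) ✗  (r3,h8) ✗  (r4,h1) ✗  (r4,h4) ✗  (r4,h5) ✗  (r4,h8) ✓
Counterexamples (restrictor pairs failing the scope): 7.

7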